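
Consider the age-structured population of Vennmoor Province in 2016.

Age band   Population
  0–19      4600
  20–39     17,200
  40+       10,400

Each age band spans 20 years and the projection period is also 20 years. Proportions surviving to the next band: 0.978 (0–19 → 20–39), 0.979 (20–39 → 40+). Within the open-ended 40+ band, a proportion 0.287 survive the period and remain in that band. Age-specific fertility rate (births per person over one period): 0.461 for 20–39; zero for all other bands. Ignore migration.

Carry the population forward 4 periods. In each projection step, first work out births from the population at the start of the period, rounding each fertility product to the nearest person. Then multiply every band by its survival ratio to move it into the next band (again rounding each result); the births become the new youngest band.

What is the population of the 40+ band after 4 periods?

— Period 1 —
Births: 17200 * 0.461 = 7929
20–39: 4600 * 0.978 = 4499
40+: 17200 * 0.979 + 10400 * 0.287 = 16839 + 2985 = 19824
Population now: 0–19=7929, 20–39=4499, 40+=19824
— Period 2 —
Births: 4499 * 0.461 = 2074
20–39: 7929 * 0.978 = 7755
40+: 4499 * 0.979 + 19824 * 0.287 = 4405 + 5689 = 10094
Population now: 0–19=2074, 20–39=7755, 40+=10094
— Period 3 —
Births: 7755 * 0.461 = 3575
20–39: 2074 * 0.978 = 2028
40+: 7755 * 0.979 + 10094 * 0.287 = 7592 + 2897 = 10489
Population now: 0–19=3575, 20–39=2028, 40+=10489
— Period 4 —
Births: 2028 * 0.461 = 935
20–39: 3575 * 0.978 = 3496
40+: 2028 * 0.979 + 10489 * 0.287 = 1985 + 3010 = 4995
Population now: 0–19=935, 20–39=3496, 40+=4995

4995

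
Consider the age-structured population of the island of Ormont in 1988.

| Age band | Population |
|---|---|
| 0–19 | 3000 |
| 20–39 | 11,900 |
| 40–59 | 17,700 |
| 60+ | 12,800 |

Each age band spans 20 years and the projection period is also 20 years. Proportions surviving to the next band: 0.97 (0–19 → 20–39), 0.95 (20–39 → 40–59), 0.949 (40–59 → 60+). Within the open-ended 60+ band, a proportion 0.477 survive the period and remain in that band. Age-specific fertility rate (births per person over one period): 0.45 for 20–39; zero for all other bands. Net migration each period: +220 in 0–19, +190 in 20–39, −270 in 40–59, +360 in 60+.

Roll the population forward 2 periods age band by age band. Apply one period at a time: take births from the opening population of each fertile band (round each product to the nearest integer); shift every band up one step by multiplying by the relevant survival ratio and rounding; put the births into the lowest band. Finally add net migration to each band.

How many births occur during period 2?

1395

— Period 1 —
Births: 11900 × 0.45 = 5355
20–39: 3000 × 0.97 = 2910
40–59: 11900 × 0.95 = 11305
60+: 17700 × 0.949 + 12800 × 0.477 = 16797 + 6106 = 22903
Net migration: 0–19 + 220 → 5575; 20–39 + 190 → 3100; 40–59 − 270 → 11035; 60+ + 360 → 23263
End of period: [5575, 3100, 11035, 23263]
— Period 2 —
Births: 3100 × 0.45 = 1395
20–39: 5575 × 0.97 = 5408
40–59: 3100 × 0.95 = 2945
60+: 11035 × 0.949 + 23263 × 0.477 = 10472 + 11096 = 21568
Net migration: 0–19 + 220 → 1615; 20–39 + 190 → 5598; 40–59 − 270 → 2675; 60+ + 360 → 21928
End of period: [1615, 5598, 2675, 21928]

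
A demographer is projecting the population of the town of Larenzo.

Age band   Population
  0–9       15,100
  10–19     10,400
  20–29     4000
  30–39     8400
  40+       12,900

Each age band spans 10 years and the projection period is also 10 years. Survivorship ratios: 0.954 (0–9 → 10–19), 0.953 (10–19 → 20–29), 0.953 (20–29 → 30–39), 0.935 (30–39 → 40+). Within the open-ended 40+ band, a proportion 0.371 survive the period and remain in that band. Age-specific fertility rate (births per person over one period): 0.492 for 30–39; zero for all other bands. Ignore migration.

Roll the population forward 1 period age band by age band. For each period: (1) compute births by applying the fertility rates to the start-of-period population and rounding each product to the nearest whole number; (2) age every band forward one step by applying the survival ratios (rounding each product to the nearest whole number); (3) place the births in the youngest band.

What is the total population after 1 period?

[period 1]
Births: 8400 × 0.492 = 4133
10–19: 15100 × 0.954 = 14405
20–29: 10400 × 0.953 = 9911
30–39: 4000 × 0.953 = 3812
40+: 8400 × 0.935 + 12900 × 0.371 = 7854 + 4786 = 12640
Population now: 0–9=4133, 10–19=14405, 20–29=9911, 30–39=3812, 40+=12640
Total after period 1: 4133 + 14405 + 9911 + 3812 + 12640 = 44901

44901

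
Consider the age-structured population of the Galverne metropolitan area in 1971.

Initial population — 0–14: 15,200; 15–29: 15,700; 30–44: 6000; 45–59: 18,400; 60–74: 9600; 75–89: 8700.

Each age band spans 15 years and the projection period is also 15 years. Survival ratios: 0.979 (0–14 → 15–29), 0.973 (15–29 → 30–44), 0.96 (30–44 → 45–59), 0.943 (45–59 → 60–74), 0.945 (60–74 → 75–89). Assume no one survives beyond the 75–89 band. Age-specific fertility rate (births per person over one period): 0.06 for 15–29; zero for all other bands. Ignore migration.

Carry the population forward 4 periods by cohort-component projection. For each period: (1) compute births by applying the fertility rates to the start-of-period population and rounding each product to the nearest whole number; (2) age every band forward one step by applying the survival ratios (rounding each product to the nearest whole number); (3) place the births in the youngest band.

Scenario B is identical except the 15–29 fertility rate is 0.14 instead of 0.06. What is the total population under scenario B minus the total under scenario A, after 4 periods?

2757

After projecting period 1:
Births: 15700 × 0.06 = 942
15–29: 15200 × 0.979 = 14881
30–44: 15700 × 0.973 = 15276
45–59: 6000 × 0.96 = 5760
60–74: 18400 × 0.943 = 17351
75–89: 9600 × 0.945 = 9072
Giving 942 / 14881 / 15276 / 5760 / 17351 / 9072.
After projecting period 2:
Births: 14881 × 0.06 = 893
15–29: 942 × 0.979 = 922
30–44: 14881 × 0.973 = 14479
45–59: 15276 × 0.96 = 14665
60–74: 5760 × 0.943 = 5432
75–89: 17351 × 0.945 = 16397
Giving 893 / 922 / 14479 / 14665 / 5432 / 16397.
After projecting period 3:
Births: 922 × 0.06 = 55
15–29: 893 × 0.979 = 874
30–44: 922 × 0.973 = 897
45–59: 14479 × 0.96 = 13900
60–74: 14665 × 0.943 = 13829
75–89: 5432 × 0.945 = 5133
Giving 55 / 874 / 897 / 13900 / 13829 / 5133.
After projecting period 4:
Births: 874 × 0.06 = 52
15–29: 55 × 0.979 = 54
30–44: 874 × 0.973 = 850
45–59: 897 × 0.96 = 861
60–74: 13900 × 0.943 = 13108
75–89: 13829 × 0.945 = 13068
Giving 52 / 54 / 850 / 861 / 13108 / 13068.
Scenario A total after 4 periods: 27993
Scenario B projection —
After projecting period 1:
Births: 15700 × 0.14 = 2198
15–29: 15200 × 0.979 = 14881
30–44: 15700 × 0.973 = 15276
45–59: 6000 × 0.96 = 5760
60–74: 18400 × 0.943 = 17351
75–89: 9600 × 0.945 = 9072
Giving 2198 / 14881 / 15276 / 5760 / 17351 / 9072.
After projecting period 2:
Births: 14881 × 0.14 = 2083
15–29: 2198 × 0.979 = 2152
30–44: 14881 × 0.973 = 14479
45–59: 15276 × 0.96 = 14665
60–74: 5760 × 0.943 = 5432
75–89: 17351 × 0.945 = 16397
Giving 2083 / 2152 / 14479 / 14665 / 5432 / 16397.
After projecting period 3:
Births: 2152 × 0.14 = 301
15–29: 2083 × 0.979 = 2039
30–44: 2152 × 0.973 = 2094
45–59: 14479 × 0.96 = 13900
60–74: 14665 × 0.943 = 13829
75–89: 5432 × 0.945 = 5133
Giving 301 / 2039 / 2094 / 13900 / 13829 / 5133.
After projecting period 4:
Births: 2039 × 0.14 = 285
15–29: 301 × 0.979 = 295
30–44: 2039 × 0.973 = 1984
45–59: 2094 × 0.96 = 2010
60–74: 13900 × 0.943 = 13108
75–89: 13829 × 0.945 = 13068
Giving 285 / 295 / 1984 / 2010 / 13108 / 13068.
Scenario B total after 4 periods: 30750
Difference B − A = 30750 − 27993 = 2757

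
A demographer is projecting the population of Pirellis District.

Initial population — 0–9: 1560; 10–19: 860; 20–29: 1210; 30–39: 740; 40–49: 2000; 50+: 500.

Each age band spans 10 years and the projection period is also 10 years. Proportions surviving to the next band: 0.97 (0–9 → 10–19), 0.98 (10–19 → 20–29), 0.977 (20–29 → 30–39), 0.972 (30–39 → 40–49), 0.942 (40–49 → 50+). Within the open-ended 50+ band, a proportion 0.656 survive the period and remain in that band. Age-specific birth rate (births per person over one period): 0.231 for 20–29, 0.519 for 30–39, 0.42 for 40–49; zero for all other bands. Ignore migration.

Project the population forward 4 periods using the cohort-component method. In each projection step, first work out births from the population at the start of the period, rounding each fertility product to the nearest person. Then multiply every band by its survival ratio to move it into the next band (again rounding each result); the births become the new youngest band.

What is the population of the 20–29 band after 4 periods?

1055

Period 1:
Births: 1210 * 0.231 = 280  |  740 * 0.519 = 384  |  2000 * 0.42 = 840 → 1504
10–19: 1560 * 0.97 = 1513
20–29: 860 * 0.98 = 843
30–39: 1210 * 0.977 = 1182
40–49: 740 * 0.972 = 719
50+: 2000 * 0.942 + 500 * 0.656 = 1884 + 328 = 2212
→ [1504, 1513, 843, 1182, 719, 2212]
Period 2:
Births: 843 * 0.231 = 195  |  1182 * 0.519 = 613  |  719 * 0.42 = 302 → 1110
10–19: 1504 * 0.97 = 1459
20–29: 1513 * 0.98 = 1483
30–39: 843 * 0.977 = 824
40–49: 1182 * 0.972 = 1149
50+: 719 * 0.942 + 2212 * 0.656 = 677 + 1451 = 2128
→ [1110, 1459, 1483, 824, 1149, 2128]
Period 3:
Births: 1483 * 0.231 = 343  |  824 * 0.519 = 428  |  1149 * 0.42 = 483 → 1254
10–19: 1110 * 0.97 = 1077
20–29: 1459 * 0.98 = 1430
30–39: 1483 * 0.977 = 1449
40–49: 824 * 0.972 = 801
50+: 1149 * 0.942 + 2128 * 0.656 = 1082 + 1396 = 2478
→ [1254, 1077, 1430, 1449, 801, 2478]
Period 4:
Births: 1430 * 0.231 = 330  |  1449 * 0.519 = 752  |  801 * 0.42 = 336 → 1418
10–19: 1254 * 0.97 = 1216
20–29: 1077 * 0.98 = 1055
30–39: 1430 * 0.977 = 1397
40–49: 1449 * 0.972 = 1408
50+: 801 * 0.942 + 2478 * 0.656 = 755 + 1626 = 2381
→ [1418, 1216, 1055, 1397, 1408, 2381]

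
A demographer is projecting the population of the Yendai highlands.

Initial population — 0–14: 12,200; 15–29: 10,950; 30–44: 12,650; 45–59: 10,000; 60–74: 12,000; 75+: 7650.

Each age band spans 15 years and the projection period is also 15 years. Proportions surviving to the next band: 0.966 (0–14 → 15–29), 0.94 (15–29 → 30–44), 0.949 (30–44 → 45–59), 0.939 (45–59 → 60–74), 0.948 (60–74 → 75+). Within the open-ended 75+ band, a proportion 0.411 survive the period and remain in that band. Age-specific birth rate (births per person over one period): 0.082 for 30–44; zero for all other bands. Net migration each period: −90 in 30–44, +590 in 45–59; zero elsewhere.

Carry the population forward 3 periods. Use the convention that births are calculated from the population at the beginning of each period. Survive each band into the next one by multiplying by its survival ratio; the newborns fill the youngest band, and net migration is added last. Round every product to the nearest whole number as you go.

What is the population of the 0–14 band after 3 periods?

901

[period 1]
Births: 12650 × 0.082 = 1037
15–29: 12200 × 0.966 = 11785
30–44: 10950 × 0.94 = 10293
45–59: 12650 × 0.949 = 12005
60–74: 10000 × 0.939 = 9390
75+: 12000 × 0.948 + 7650 × 0.411 = 11376 + 3144 = 14520
Net migration: 30–44 − 90 → 10203; 45–59 + 590 → 12595
End of period: [1037, 11785, 10203, 12595, 9390, 14520]
[period 2]
Births: 10203 × 0.082 = 837
15–29: 1037 × 0.966 = 1002
30–44: 11785 × 0.94 = 11078
45–59: 10203 × 0.949 = 9683
60–74: 12595 × 0.939 = 11827
75+: 9390 × 0.948 + 14520 × 0.411 = 8902 + 5968 = 14870
Net migration: 30–44 − 90 → 10988; 45–59 + 590 → 10273
End of period: [837, 1002, 10988, 10273, 11827, 14870]
[period 3]
Births: 10988 × 0.082 = 901
15–29: 837 × 0.966 = 809
30–44: 1002 × 0.94 = 942
45–59: 10988 × 0.949 = 10428
60–74: 10273 × 0.939 = 9646
75+: 11827 × 0.948 + 14870 × 0.411 = 11212 + 6112 = 17324
Net migration: 30–44 − 90 → 852; 45–59 + 590 → 11018
End of period: [901, 809, 852, 11018, 9646, 17324]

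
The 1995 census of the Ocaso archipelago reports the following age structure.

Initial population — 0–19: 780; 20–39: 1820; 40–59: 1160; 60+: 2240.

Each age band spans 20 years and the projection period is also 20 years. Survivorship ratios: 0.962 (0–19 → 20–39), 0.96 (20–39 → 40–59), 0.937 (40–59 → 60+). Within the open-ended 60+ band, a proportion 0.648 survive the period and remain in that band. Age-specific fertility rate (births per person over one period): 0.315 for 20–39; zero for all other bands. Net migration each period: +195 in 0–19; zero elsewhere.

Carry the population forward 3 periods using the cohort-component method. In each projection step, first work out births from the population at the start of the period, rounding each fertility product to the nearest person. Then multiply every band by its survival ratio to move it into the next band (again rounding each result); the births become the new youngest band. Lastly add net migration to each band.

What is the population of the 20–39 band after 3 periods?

(Groups numbered youngest = 1 to oldest = 4.)
Period 1.
Births: 1820 * 0.315 = 573
Group 2: 780 * 0.962 = 750
Group 3: 1820 * 0.96 = 1747
Group 4: 1160 * 0.937 + 2240 * 0.648 = 1087 + 1452 = 2539
Net migration: Group 1 + 195 → 768
Giving 768 / 750 / 1747 / 2539.
Period 2.
Births: 750 * 0.315 = 236
Group 2: 768 * 0.962 = 739
Group 3: 750 * 0.96 = 720
Group 4: 1747 * 0.937 + 2539 * 0.648 = 1637 + 1645 = 3282
Net migration: Group 1 + 195 → 431
Giving 431 / 739 / 720 / 3282.
Period 3.
Births: 739 * 0.315 = 233
Group 2: 431 * 0.962 = 415
Group 3: 739 * 0.96 = 709
Group 4: 720 * 0.937 + 3282 * 0.648 = 675 + 2127 = 2802
Net migration: Group 1 + 195 → 428
Giving 428 / 415 / 709 / 2802.

415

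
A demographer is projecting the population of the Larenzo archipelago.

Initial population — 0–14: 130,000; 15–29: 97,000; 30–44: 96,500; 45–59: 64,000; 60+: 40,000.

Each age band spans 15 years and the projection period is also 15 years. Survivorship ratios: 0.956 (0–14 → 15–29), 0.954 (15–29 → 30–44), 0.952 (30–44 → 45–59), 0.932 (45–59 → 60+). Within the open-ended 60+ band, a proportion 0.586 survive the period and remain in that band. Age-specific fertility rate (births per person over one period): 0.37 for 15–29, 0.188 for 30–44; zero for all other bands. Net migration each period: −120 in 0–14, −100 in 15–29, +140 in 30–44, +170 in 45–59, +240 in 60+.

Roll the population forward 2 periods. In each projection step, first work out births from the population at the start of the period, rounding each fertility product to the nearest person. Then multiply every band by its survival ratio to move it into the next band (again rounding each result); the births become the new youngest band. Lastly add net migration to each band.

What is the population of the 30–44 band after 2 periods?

[period 1]
Births: 97000 * 0.37 = 35890, 96500 * 0.188 = 18142 → 54032
15–29: 130000 * 0.956 = 124280
30–44: 97000 * 0.954 = 92538
45–59: 96500 * 0.952 = 91868
60+: 64000 * 0.932 + 40000 * 0.586 = 59648 + 23440 = 83088
Net migration: 0–14 − 120 → 53912; 15–29 − 100 → 124180; 30–44 + 140 → 92678; 45–59 + 170 → 92038; 60+ + 240 → 83328
End of period: [53912, 124180, 92678, 92038, 83328]
[period 2]
Births: 124180 * 0.37 = 45947, 92678 * 0.188 = 17423 → 63370
15–29: 53912 * 0.956 = 51540
30–44: 124180 * 0.954 = 118468
45–59: 92678 * 0.952 = 88229
60+: 92038 * 0.932 + 83328 * 0.586 = 85779 + 48830 = 134609
Net migration: 0–14 − 120 → 63250; 15–29 − 100 → 51440; 30–44 + 140 → 118608; 45–59 + 170 → 88399; 60+ + 240 → 134849
End of period: [63250, 51440, 118608, 88399, 134849]

118608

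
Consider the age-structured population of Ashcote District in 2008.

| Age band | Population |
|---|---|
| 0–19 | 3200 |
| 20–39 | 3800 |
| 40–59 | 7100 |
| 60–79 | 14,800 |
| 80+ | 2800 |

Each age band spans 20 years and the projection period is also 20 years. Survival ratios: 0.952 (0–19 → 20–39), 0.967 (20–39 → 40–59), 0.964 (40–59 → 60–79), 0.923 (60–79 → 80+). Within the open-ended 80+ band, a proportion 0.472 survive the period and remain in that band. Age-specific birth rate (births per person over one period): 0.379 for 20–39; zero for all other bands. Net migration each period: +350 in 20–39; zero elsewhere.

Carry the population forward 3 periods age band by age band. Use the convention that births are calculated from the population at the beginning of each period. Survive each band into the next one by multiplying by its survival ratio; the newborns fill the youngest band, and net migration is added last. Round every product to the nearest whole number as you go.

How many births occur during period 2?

Period 1.
Births: 3800 × 0.379 = 1440
20–39: 3200 × 0.952 = 3046
40–59: 3800 × 0.967 = 3675
60–79: 7100 × 0.964 = 6844
80+: 14800 × 0.923 + 2800 × 0.472 = 13660 + 1322 = 14982
Net migration: 20–39 + 350 → 3396
Population now: 0–19=1440, 20–39=3396, 40–59=3675, 60–79=6844, 80+=14982
Period 2.
Births: 3396 × 0.379 = 1287
20–39: 1440 × 0.952 = 1371
40–59: 3396 × 0.967 = 3284
60–79: 3675 × 0.964 = 3543
80+: 6844 × 0.923 + 14982 × 0.472 = 6317 + 7072 = 13389
Net migration: 20–39 + 350 → 1721
Population now: 0–19=1287, 20–39=1721, 40–59=3284, 60–79=3543, 80+=13389

1287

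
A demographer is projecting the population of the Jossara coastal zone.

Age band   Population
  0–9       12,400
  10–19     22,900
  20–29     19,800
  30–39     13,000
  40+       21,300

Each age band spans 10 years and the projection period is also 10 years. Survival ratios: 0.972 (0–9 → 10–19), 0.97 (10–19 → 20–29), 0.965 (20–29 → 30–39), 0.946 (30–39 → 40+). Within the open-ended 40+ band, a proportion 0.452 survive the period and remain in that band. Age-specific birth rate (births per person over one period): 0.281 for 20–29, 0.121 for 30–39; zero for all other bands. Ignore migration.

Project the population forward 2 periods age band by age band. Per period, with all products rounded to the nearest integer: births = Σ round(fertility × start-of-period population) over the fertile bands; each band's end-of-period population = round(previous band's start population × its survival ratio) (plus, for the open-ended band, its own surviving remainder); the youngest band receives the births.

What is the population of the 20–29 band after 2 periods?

11691

Period 1.
Births: 19800 × 0.281 = 5564  |  13000 × 0.121 = 1573 → total 7137
10–19: 12400 × 0.972 = 12053
20–29: 22900 × 0.97 = 22213
30–39: 19800 × 0.965 = 19107
40+: 13000 × 0.946 + 21300 × 0.452 = 12298 + 9628 = 21926
End of period: [7137, 12053, 22213, 19107, 21926]
Period 2.
Births: 22213 × 0.281 = 6242  |  19107 × 0.121 = 2312 → total 8554
10–19: 7137 × 0.972 = 6937
20–29: 12053 × 0.97 = 11691
30–39: 22213 × 0.965 = 21436
40+: 19107 × 0.946 + 21926 × 0.452 = 18075 + 9911 = 27986
End of period: [8554, 6937, 11691, 21436, 27986]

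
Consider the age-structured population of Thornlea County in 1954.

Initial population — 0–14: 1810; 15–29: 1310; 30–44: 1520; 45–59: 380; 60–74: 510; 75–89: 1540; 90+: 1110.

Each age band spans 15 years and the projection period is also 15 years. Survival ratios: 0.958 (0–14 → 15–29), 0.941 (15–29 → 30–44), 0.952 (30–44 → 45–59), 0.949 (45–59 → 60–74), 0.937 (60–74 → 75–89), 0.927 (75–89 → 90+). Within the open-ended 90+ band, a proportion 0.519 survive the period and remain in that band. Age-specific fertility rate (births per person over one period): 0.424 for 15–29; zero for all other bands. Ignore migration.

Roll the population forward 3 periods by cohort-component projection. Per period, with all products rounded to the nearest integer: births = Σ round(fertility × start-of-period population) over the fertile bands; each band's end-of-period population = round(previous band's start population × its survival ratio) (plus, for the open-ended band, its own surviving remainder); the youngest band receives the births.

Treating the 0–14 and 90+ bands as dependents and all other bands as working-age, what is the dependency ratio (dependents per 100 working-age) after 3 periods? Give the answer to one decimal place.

(Bands numbered youngest = 1 to oldest = 7.)
[period 1]
Births: 1310 × 0.424 = 555
Band 2: 1810 × 0.958 = 1734
Band 3: 1310 × 0.941 = 1233
Band 4: 1520 × 0.952 = 1447
Band 5: 380 × 0.949 = 361
Band 6: 510 × 0.937 = 478
Band 7: 1540 × 0.927 + 1110 × 0.519 = 1428 + 576 = 2004
Population now: 0–14=555, 15–29=1734, 30–44=1233, 45–59=1447, 60–74=361, 75–89=478, 90+=2004
[period 2]
Births: 1734 × 0.424 = 735
Band 2: 555 × 0.958 = 532
Band 3: 1734 × 0.941 = 1632
Band 4: 1233 × 0.952 = 1174
Band 5: 1447 × 0.949 = 1373
Band 6: 361 × 0.937 = 338
Band 7: 478 × 0.927 + 2004 × 0.519 = 443 + 1040 = 1483
Population now: 0–14=735, 15–29=532, 30–44=1632, 45–59=1174, 60–74=1373, 75–89=338, 90+=1483
[period 3]
Births: 532 × 0.424 = 226
Band 2: 735 × 0.958 = 704
Band 3: 532 × 0.941 = 501
Band 4: 1632 × 0.952 = 1554
Band 5: 1174 × 0.949 = 1114
Band 6: 1373 × 0.937 = 1287
Band 7: 338 × 0.927 + 1483 × 0.519 = 313 + 770 = 1083
Population now: 0–14=226, 15–29=704, 30–44=501, 45–59=1554, 60–74=1114, 75–89=1287, 90+=1083
Dependents (band 0–14 + band 90+) = 226 + 1083 = 1309; working-age = 5160; ratio = 1309/5160 × 100 = 25.4

25.4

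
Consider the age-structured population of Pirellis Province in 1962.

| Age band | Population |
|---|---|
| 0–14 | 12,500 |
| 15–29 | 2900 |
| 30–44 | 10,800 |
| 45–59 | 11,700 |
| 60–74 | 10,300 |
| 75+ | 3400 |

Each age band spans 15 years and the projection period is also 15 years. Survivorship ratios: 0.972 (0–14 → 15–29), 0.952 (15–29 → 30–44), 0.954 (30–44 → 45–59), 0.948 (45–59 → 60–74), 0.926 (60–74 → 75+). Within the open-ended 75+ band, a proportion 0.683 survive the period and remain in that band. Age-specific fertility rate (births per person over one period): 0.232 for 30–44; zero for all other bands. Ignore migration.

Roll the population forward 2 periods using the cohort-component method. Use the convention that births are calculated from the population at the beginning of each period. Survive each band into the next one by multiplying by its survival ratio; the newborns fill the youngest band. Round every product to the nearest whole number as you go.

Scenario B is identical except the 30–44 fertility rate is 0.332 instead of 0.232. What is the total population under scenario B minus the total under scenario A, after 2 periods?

Numbering the groups 1..6 from youngest to oldest:
[period 1]
Births: 10800 × 0.232 = 2506
Group 2: 12500 × 0.972 = 12150
Group 3: 2900 × 0.952 = 2761
Group 4: 10800 × 0.954 = 10303
Group 5: 11700 × 0.948 = 11092
Group 6: 10300 × 0.926 + 3400 × 0.683 = 9538 + 2322 = 11860
Population now: 0–14=2506, 15–29=12150, 30–44=2761, 45–59=10303, 60–74=11092, 75+=11860
[period 2]
Births: 2761 × 0.232 = 641
Group 2: 2506 × 0.972 = 2436
Group 3: 12150 × 0.952 = 11567
Group 4: 2761 × 0.954 = 2634
Group 5: 10303 × 0.948 = 9767
Group 6: 11092 × 0.926 + 11860 × 0.683 = 10271 + 8100 = 18371
Population now: 0–14=641, 15–29=2436, 30–44=11567, 45–59=2634, 60–74=9767, 75+=18371
Scenario A total after 2 periods: 45416
Scenario B projection —
[period 1]
Births: 10800 × 0.332 = 3586
Group 2: 12500 × 0.972 = 12150
Group 3: 2900 × 0.952 = 2761
Group 4: 10800 × 0.954 = 10303
Group 5: 11700 × 0.948 = 11092
Group 6: 10300 × 0.926 + 3400 × 0.683 = 9538 + 2322 = 11860
Population now: 0–14=3586, 15–29=12150, 30–44=2761, 45–59=10303, 60–74=11092, 75+=11860
[period 2]
Births: 2761 × 0.332 = 917
Group 2: 3586 × 0.972 = 3486
Group 3: 12150 × 0.952 = 11567
Group 4: 2761 × 0.954 = 2634
Group 5: 10303 × 0.948 = 9767
Group 6: 11092 × 0.926 + 11860 × 0.683 = 10271 + 8100 = 18371
Population now: 0–14=917, 15–29=3486, 30–44=11567, 45–59=2634, 60–74=9767, 75+=18371
Scenario B total after 2 periods: 46742
Difference B − A = 46742 − 45416 = 1326

1326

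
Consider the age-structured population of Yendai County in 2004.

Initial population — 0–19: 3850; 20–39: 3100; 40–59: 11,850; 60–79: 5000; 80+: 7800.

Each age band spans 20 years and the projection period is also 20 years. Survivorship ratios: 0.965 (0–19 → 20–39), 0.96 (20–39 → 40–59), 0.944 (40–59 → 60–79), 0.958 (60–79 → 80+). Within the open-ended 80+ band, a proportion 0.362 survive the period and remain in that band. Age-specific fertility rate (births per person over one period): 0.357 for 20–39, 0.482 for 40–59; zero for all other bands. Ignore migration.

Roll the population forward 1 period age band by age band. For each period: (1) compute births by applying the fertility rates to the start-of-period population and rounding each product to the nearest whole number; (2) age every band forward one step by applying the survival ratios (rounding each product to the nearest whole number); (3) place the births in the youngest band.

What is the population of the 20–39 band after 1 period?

Period 1:
Births: 3100 × 0.357 = 1107 ; 11850 × 0.482 = 5712 → 6819
20–39: 3850 × 0.965 = 3715
40–59: 3100 × 0.96 = 2976
60–79: 11850 × 0.944 = 11186
80+: 5000 × 0.958 + 7800 × 0.362 = 4790 + 2824 = 7614
End of period: [6819, 3715, 2976, 11186, 7614]

3715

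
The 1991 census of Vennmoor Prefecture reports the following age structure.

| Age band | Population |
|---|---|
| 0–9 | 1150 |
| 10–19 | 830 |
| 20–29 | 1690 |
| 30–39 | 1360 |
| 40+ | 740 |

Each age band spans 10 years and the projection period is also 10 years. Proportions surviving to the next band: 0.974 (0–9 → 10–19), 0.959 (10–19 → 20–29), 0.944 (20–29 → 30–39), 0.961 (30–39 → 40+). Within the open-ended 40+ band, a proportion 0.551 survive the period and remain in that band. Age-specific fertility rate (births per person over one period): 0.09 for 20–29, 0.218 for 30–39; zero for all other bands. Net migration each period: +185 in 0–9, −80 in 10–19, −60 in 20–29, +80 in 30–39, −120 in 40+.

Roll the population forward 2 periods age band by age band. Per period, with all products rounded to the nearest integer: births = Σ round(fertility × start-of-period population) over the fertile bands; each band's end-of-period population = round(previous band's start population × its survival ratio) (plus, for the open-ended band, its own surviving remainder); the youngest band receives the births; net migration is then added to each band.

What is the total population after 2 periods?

5234

Let band 1 be 0–9 through band 5 = 40+.
[period 1]
Births: 1690 * 0.09 = 152 ; 1360 * 0.218 = 296 — total 448
Band 2: 1150 * 0.974 = 1120
Band 3: 830 * 0.959 = 796
Band 4: 1690 * 0.944 = 1595
Band 5: 1360 * 0.961 + 740 * 0.551 = 1307 + 408 = 1715
Net migration: Band 1 + 185 → 633; Band 2 − 80 → 1040; Band 3 − 60 → 736; Band 4 + 80 → 1675; Band 5 − 120 → 1595
Population now: 0–9=633, 10–19=1040, 20–29=736, 30–39=1675, 40+=1595
[period 2]
Births: 736 * 0.09 = 66 ; 1675 * 0.218 = 365 — total 431
Band 2: 633 * 0.974 = 617
Band 3: 1040 * 0.959 = 997
Band 4: 736 * 0.944 = 695
Band 5: 1675 * 0.961 + 1595 * 0.551 = 1610 + 879 = 2489
Net migration: Band 1 + 185 → 616; Band 2 − 80 → 537; Band 3 − 60 → 937; Band 4 + 80 → 775; Band 5 − 120 → 2369
Population now: 0–9=616, 10–19=537, 20–29=937, 30–39=775, 40+=2369
Total after period 2: 616 + 537 + 937 + 775 + 2369 = 5234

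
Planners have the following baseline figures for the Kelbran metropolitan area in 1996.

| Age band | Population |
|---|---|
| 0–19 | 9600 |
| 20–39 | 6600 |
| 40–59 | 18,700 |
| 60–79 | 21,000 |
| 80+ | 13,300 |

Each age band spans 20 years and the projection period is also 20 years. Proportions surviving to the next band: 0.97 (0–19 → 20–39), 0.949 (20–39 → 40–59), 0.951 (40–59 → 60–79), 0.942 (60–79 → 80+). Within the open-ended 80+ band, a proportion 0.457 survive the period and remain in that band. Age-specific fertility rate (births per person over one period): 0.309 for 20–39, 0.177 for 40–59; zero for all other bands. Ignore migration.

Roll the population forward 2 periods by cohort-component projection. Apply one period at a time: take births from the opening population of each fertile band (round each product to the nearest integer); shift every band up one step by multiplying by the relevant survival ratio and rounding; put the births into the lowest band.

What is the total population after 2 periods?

Period 1:
Births: 6600 * 0.309 = 2039, 18700 * 0.177 = 3310 → 5349
20–39: 9600 * 0.97 = 9312
40–59: 6600 * 0.949 = 6263
60–79: 18700 * 0.951 = 17784
80+: 21000 * 0.942 + 13300 * 0.457 = 19782 + 6078 = 25860
Giving 5349 / 9312 / 6263 / 17784 / 25860.
Period 2:
Births: 9312 * 0.309 = 2877, 6263 * 0.177 = 1109 → 3986
20–39: 5349 * 0.97 = 5189
40–59: 9312 * 0.949 = 8837
60–79: 6263 * 0.951 = 5956
80+: 17784 * 0.942 + 25860 * 0.457 = 16753 + 11818 = 28571
Giving 3986 / 5189 / 8837 / 5956 / 28571.
Total after period 2: 3986 + 5189 + 8837 + 5956 + 28571 = 52539

52539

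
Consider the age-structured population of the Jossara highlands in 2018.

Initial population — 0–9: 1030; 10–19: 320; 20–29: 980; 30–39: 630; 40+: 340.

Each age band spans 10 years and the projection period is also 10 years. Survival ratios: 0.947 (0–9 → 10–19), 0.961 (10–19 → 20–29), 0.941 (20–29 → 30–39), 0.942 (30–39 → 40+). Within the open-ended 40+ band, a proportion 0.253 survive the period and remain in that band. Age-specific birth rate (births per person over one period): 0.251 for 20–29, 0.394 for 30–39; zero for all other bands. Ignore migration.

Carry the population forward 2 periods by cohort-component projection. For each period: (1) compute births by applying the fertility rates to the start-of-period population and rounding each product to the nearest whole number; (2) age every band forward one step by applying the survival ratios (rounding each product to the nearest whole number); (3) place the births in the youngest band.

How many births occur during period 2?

440

(Groups numbered youngest = 1 to oldest = 5.)
Period 1:
Births: 980 × 0.251 = 246  |  630 × 0.394 = 248 ⇒ total 494
Group 2: 1030 × 0.947 = 975
Group 3: 320 × 0.961 = 308
Group 4: 980 × 0.941 = 922
Group 5: 630 × 0.942 + 340 × 0.253 = 593 + 86 = 679
Giving 494 / 975 / 308 / 922 / 679.
Period 2:
Births: 308 × 0.251 = 77  |  922 × 0.394 = 363 ⇒ total 440
Group 2: 494 × 0.947 = 468
Group 3: 975 × 0.961 = 937
Group 4: 308 × 0.941 = 290
Group 5: 922 × 0.942 + 679 × 0.253 = 869 + 172 = 1041
Giving 440 / 468 / 937 / 290 / 1041.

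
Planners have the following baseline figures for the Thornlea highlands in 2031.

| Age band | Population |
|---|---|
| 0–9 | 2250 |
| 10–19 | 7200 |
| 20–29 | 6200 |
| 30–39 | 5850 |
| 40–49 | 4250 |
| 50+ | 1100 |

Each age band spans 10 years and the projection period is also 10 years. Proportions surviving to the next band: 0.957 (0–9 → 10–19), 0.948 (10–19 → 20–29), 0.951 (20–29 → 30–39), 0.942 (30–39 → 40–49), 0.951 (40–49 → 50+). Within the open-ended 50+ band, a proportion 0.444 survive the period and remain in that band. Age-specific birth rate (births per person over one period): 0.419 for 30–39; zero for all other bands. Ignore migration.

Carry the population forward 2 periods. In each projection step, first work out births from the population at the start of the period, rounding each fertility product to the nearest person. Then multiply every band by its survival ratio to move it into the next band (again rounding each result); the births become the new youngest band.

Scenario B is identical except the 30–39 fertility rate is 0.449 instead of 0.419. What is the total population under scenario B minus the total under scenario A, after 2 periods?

345

— Period 1 —
Births: 5850 × 0.419 = 2451
10–19: 2250 × 0.957 = 2153
20–29: 7200 × 0.948 = 6826
30–39: 6200 × 0.951 = 5896
40–49: 5850 × 0.942 = 5511
50+: 4250 × 0.951 + 1100 × 0.444 = 4042 + 488 = 4530
End of period: [2451, 2153, 6826, 5896, 5511, 4530]
— Period 2 —
Births: 5896 × 0.419 = 2470
10–19: 2451 × 0.957 = 2346
20–29: 2153 × 0.948 = 2041
30–39: 6826 × 0.951 = 6492
40–49: 5896 × 0.942 = 5554
50+: 5511 × 0.951 + 4530 × 0.444 = 5241 + 2011 = 7252
End of period: [2470, 2346, 2041, 6492, 5554, 7252]
Scenario A total after 2 periods: 26155
Scenario B projection —
— Period 1 —
Births: 5850 × 0.449 = 2627
10–19: 2250 × 0.957 = 2153
20–29: 7200 × 0.948 = 6826
30–39: 6200 × 0.951 = 5896
40–49: 5850 × 0.942 = 5511
50+: 4250 × 0.951 + 1100 × 0.444 = 4042 + 488 = 4530
End of period: [2627, 2153, 6826, 5896, 5511, 4530]
— Period 2 —
Births: 5896 × 0.449 = 2647
10–19: 2627 × 0.957 = 2514
20–29: 2153 × 0.948 = 2041
30–39: 6826 × 0.951 = 6492
40–49: 5896 × 0.942 = 5554
50+: 5511 × 0.951 + 4530 × 0.444 = 5241 + 2011 = 7252
End of period: [2647, 2514, 2041, 6492, 5554, 7252]
Scenario B total after 2 periods: 26500
Difference B − A = 26500 − 26155 = 345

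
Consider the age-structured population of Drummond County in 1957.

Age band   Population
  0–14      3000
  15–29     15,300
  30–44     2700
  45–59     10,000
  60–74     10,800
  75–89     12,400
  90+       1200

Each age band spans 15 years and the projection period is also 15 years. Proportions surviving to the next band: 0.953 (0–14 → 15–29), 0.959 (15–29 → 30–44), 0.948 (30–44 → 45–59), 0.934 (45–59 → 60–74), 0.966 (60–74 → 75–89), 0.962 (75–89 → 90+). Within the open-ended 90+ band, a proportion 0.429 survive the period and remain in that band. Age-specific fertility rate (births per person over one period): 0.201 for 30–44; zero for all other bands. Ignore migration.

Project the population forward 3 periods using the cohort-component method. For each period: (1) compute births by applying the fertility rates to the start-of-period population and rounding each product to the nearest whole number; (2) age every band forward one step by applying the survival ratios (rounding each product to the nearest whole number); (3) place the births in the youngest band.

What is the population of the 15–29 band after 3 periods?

2810

[period 1]
Births: 2700 × 0.201 = 543
15–29: 3000 × 0.953 = 2859
30–44: 15300 × 0.959 = 14673
45–59: 2700 × 0.948 = 2560
60–74: 10000 × 0.934 = 9340
75–89: 10800 × 0.966 = 10433
90+: 12400 × 0.962 + 1200 × 0.429 = 11929 + 515 = 12444
→ [543, 2859, 14673, 2560, 9340, 10433, 12444]
[period 2]
Births: 14673 × 0.201 = 2949
15–29: 543 × 0.953 = 517
30–44: 2859 × 0.959 = 2742
45–59: 14673 × 0.948 = 13910
60–74: 2560 × 0.934 = 2391
75–89: 9340 × 0.966 = 9022
90+: 10433 × 0.962 + 12444 × 0.429 = 10037 + 5338 = 15375
→ [2949, 517, 2742, 13910, 2391, 9022, 15375]
[period 3]
Births: 2742 × 0.201 = 551
15–29: 2949 × 0.953 = 2810
30–44: 517 × 0.959 = 496
45–59: 2742 × 0.948 = 2599
60–74: 13910 × 0.934 = 12992
75–89: 2391 × 0.966 = 2310
90+: 9022 × 0.962 + 15375 × 0.429 = 8679 + 6596 = 15275
→ [551, 2810, 496, 2599, 12992, 2310, 15275]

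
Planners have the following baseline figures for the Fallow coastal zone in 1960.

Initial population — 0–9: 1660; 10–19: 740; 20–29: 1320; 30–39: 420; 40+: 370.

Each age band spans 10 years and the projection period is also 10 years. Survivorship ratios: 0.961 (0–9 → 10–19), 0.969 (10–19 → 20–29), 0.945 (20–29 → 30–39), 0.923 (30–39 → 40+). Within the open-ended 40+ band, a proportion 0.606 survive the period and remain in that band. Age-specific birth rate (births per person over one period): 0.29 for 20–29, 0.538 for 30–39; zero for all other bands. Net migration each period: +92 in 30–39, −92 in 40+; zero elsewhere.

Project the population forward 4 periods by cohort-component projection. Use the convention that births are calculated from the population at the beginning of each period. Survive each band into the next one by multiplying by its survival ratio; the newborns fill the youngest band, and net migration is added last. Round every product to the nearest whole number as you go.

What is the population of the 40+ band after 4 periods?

2252

(Bands numbered youngest = 1 to oldest = 5.)
[period 1]
Births: 1320 × 0.29 = 383  |  420 × 0.538 = 226 → 609
Band 2: 1660 × 0.961 = 1595
Band 3: 740 × 0.969 = 717
Band 4: 1320 × 0.945 = 1247
Band 5: 420 × 0.923 + 370 × 0.606 = 388 + 224 = 612
Net migration: Band 4 + 92 → 1339; Band 5 − 92 → 520
→ [609, 1595, 717, 1339, 520]
[period 2]
Births: 717 × 0.29 = 208  |  1339 × 0.538 = 720 → 928
Band 2: 609 × 0.961 = 585
Band 3: 1595 × 0.969 = 1546
Band 4: 717 × 0.945 = 678
Band 5: 1339 × 0.923 + 520 × 0.606 = 1236 + 315 = 1551
Net migration: Band 4 + 92 → 770; Band 5 − 92 → 1459
→ [928, 585, 1546, 770, 1459]
[period 3]
Births: 1546 × 0.29 = 448  |  770 × 0.538 = 414 → 862
Band 2: 928 × 0.961 = 892
Band 3: 585 × 0.969 = 567
Band 4: 1546 × 0.945 = 1461
Band 5: 770 × 0.923 + 1459 × 0.606 = 711 + 884 = 1595
Net migration: Band 4 + 92 → 1553; Band 5 − 92 → 1503
→ [862, 892, 567, 1553, 1503]
[period 4]
Births: 567 × 0.29 = 164  |  1553 × 0.538 = 836 → 1000
Band 2: 862 × 0.961 = 828
Band 3: 892 × 0.969 = 864
Band 4: 567 × 0.945 = 536
Band 5: 1553 × 0.923 + 1503 × 0.606 = 1433 + 911 = 2344
Net migration: Band 4 + 92 → 628; Band 5 − 92 → 2252
→ [1000, 828, 864, 628, 2252]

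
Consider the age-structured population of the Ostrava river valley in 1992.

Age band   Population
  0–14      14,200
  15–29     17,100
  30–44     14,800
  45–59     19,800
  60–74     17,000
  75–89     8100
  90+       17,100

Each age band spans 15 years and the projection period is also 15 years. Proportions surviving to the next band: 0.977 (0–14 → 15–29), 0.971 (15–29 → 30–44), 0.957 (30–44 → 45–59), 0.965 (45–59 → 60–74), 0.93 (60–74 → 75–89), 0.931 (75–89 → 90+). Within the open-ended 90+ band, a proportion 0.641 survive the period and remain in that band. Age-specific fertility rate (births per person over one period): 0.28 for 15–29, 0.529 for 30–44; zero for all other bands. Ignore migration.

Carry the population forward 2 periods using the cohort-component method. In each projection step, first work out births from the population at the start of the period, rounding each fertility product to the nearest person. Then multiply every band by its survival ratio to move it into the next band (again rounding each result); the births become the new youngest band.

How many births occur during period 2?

Period 1:
Births: 17100 × 0.28 = 4788 ; 14800 × 0.529 = 7829 → total 12617
15–29: 14200 × 0.977 = 13873
30–44: 17100 × 0.971 = 16604
45–59: 14800 × 0.957 = 14164
60–74: 19800 × 0.965 = 19107
75–89: 17000 × 0.93 = 15810
90+: 8100 × 0.931 + 17100 × 0.641 = 7541 + 10961 = 18502
End of period: [12617, 13873, 16604, 14164, 19107, 15810, 18502]
Period 2:
Births: 13873 × 0.28 = 3884 ; 16604 × 0.529 = 8784 → total 12668
15–29: 12617 × 0.977 = 12327
30–44: 13873 × 0.971 = 13471
45–59: 16604 × 0.957 = 15890
60–74: 14164 × 0.965 = 13668
75–89: 19107 × 0.93 = 17770
90+: 15810 × 0.931 + 18502 × 0.641 = 14719 + 11860 = 26579
End of period: [12668, 12327, 13471, 15890, 13668, 17770, 26579]

12668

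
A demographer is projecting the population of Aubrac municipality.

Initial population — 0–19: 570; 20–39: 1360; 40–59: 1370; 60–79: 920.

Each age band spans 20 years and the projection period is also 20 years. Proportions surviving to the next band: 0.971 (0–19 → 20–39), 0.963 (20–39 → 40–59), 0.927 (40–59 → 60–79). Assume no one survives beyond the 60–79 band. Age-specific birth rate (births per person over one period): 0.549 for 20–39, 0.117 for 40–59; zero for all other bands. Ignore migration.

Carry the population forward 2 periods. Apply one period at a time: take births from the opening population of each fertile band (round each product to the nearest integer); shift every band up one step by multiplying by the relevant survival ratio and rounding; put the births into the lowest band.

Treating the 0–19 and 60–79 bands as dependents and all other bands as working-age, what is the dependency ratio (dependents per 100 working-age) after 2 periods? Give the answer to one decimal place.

118.2

Numbering the groups 1..4 from youngest to oldest:
[period 1]
Births: 1360 * 0.549 = 747 ; 1370 * 0.117 = 160 ⇒ total 907
Group 2: 570 * 0.971 = 553
Group 3: 1360 * 0.963 = 1310
Group 4: 1370 * 0.927 = 1270
Population now: 0–19=907, 20–39=553, 40–59=1310, 60–79=1270
[period 2]
Births: 553 * 0.549 = 304 ; 1310 * 0.117 = 153 ⇒ total 457
Group 2: 907 * 0.971 = 881
Group 3: 553 * 0.963 = 533
Group 4: 1310 * 0.927 = 1214
Population now: 0–19=457, 20–39=881, 40–59=533, 60–79=1214
Dependents (band 0–19 + band 60–79) = 457 + 1214 = 1671; working-age = 1414; ratio = 1671/1414 × 100 = 118.2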